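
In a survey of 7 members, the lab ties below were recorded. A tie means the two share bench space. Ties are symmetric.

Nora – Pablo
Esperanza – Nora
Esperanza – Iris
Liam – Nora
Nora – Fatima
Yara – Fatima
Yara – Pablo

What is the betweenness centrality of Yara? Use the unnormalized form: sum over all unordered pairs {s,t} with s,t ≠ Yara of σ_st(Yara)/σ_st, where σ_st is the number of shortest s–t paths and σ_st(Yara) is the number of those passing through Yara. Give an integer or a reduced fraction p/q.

Pairs whose geodesics pass through Yara — Pablo–Fatima: 1/2.
All other pairs contribute 0.
Summing the contributions gives betweenness(Yara) = 1/2.

1/2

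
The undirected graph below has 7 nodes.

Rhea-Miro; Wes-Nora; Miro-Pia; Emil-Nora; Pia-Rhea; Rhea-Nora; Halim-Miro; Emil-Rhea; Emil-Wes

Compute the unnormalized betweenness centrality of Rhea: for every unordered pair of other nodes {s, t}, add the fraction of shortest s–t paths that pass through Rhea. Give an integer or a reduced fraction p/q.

Pairs whose geodesics pass through Rhea — Halim–Wes: 2/2; Halim–Emil: 1; Halim–Nora: 1; Pia–Wes: 2/2; Pia–Emil: 1; Pia–Nora: 1; Miro–Wes: 2/2; Miro–Emil: 1; Miro–Nora: 1.
All other pairs contribute 0.
Summing the contributions gives betweenness(Rhea) = 9.

9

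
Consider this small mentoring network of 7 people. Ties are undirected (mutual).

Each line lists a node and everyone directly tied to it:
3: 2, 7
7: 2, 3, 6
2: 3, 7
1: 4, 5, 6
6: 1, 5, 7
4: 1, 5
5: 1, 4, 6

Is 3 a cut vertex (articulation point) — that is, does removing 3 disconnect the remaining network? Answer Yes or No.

No

Even without 3, every remaining node can still reach every other (the residual graph is connected), so 3 is not a cut vertex.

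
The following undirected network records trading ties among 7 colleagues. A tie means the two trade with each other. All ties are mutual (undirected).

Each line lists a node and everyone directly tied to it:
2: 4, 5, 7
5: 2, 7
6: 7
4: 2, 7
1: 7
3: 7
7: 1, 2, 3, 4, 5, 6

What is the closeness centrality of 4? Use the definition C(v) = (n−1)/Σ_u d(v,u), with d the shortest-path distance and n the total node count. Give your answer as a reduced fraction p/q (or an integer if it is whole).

3/5

Distances from 4: 1:2, 2:1, 3:2, 5:2, 6:2, 7:1. Sum = 10.
n = 7, so closeness = 6/10 = 3/5.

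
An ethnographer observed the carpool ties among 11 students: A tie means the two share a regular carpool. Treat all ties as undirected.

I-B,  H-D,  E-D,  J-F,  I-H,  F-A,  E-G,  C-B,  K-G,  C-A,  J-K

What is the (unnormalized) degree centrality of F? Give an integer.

F is directly tied to A and J. That is 2 neighbors, so the degree of F is 2.

2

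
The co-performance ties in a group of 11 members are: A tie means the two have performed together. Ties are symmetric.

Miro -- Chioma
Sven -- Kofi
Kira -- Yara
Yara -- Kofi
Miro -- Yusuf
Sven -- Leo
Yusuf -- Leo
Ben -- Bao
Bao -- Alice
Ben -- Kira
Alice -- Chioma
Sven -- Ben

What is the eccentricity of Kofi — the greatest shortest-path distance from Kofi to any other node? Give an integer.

Distances from Kofi: Alice:4, Bao:3, Ben:2, Chioma:5, Kira:2, Leo:2, Miro:4, Sven:1, Yara:1, Yusuf:3.
The largest is 5 (to Chioma), so the eccentricity of Kofi is 5.

5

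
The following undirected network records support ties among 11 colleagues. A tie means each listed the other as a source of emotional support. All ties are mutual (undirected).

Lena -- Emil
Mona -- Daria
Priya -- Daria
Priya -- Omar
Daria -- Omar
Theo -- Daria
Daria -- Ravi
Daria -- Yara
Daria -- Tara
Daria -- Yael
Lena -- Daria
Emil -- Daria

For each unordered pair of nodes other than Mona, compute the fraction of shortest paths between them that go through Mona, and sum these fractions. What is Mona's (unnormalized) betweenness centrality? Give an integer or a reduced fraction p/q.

No shortest path between any pair of other nodes passes through Mona.
Summing the contributions gives betweenness(Mona) = 0.

0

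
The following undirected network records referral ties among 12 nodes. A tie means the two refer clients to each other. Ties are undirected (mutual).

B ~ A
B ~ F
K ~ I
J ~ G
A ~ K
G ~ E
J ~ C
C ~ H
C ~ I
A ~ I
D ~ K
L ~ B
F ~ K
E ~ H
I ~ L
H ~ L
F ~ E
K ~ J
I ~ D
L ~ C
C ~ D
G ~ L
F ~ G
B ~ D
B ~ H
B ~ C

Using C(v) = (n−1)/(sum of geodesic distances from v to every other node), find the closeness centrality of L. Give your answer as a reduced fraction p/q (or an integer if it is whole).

Distances from L: A:2, B:1, C:1, D:2, E:2, F:2, G:1, H:1, I:1, J:2, K:2. Sum = 17.
n = 12, so closeness = 11/17.

11/17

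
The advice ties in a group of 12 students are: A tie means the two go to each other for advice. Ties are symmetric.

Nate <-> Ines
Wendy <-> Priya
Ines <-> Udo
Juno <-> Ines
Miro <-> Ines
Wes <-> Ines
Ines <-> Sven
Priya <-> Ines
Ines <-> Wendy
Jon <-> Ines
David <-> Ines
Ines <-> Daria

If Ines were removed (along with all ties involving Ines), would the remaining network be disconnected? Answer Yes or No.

Removing Ines leaves {Juno} with no path to {David}, so the network splits into 10 components. Ines is a cut vertex.

Yes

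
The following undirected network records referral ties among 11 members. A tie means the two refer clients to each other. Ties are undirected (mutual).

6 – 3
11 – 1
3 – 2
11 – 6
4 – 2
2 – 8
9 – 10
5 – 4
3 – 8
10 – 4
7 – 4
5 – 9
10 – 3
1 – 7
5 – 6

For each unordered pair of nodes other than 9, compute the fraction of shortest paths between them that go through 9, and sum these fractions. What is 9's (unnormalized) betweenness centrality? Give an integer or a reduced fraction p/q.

Pairs whose geodesics pass through 9 — 10–5: 1/2.
All other pairs contribute 0.
Summing the contributions gives betweenness(9) = 1/2.

1/2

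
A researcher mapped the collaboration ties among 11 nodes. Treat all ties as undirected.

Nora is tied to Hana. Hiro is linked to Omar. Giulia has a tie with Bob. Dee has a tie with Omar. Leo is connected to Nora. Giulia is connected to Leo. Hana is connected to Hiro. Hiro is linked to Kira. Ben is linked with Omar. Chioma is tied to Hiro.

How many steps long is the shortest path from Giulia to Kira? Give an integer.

One shortest route is Giulia – Leo – Nora – Hana – Hiro – Kira, which uses 5 edges, and at distance 4 from Giulia we only reach {Hiro}, which does not include Kira. So d(Giulia,Kira) = 5.

5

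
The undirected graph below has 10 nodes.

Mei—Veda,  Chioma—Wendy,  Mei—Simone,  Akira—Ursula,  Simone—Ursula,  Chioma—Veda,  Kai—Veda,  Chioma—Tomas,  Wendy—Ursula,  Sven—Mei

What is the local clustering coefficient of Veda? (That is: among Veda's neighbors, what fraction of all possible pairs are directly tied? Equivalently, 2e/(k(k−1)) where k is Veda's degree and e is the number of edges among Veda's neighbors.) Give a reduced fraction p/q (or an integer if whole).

Veda's neighbors: Chioma, Kai, and Mei (k = 3).
Possible neighbor pairs: C(3,2) = 3. Edges among them: none → e = 0.
Clustering(Veda) = 0/3 = 0.

0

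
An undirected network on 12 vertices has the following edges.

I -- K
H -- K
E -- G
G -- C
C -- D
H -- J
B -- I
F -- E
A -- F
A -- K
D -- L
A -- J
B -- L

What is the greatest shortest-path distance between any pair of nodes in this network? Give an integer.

6

Eccentricity of each node (its greatest distance to any other): A:5, B:5, C:6, D:6, E:5, F:5, G:5, H:6, I:5, J:6, K:5, L:5.
The maximum eccentricity is 6, realized for instance by the pair H–C via H – K – A – F – E – G – C. So the diameter is 6.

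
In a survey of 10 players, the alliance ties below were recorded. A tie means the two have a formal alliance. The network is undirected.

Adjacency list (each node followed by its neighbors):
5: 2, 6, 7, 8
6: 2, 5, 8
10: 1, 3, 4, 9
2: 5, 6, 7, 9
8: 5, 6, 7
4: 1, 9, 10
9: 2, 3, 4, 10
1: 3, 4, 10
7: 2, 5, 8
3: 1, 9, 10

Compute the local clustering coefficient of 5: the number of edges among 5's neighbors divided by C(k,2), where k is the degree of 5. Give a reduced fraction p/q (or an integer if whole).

5's neighbors: 2, 6, 7, and 8 (k = 4).
Possible neighbor pairs: C(4,2) = 6. Edges among them: 2–6, 2–7, 6–8, 7–8 → e = 4.
Clustering(5) = 4/6 = 2/3.

2/3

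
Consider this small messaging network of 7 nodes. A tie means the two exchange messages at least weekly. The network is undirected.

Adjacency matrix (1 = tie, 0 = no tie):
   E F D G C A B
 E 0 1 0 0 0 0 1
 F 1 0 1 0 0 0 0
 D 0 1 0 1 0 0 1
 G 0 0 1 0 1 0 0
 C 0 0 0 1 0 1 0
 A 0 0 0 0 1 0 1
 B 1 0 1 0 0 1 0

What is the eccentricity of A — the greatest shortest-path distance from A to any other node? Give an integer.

Distances from A: B:1, C:1, D:2, E:2, F:3, G:2.
The largest is 3 (to F), so the eccentricity of A is 3.

3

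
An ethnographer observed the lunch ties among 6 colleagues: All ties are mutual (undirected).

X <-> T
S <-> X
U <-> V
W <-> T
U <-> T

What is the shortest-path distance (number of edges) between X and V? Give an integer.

3

One shortest route is X – T – U – V, which uses 3 edges, and at distance 2 from X we only reach {U, W}, which does not include V. So d(X,V) = 3.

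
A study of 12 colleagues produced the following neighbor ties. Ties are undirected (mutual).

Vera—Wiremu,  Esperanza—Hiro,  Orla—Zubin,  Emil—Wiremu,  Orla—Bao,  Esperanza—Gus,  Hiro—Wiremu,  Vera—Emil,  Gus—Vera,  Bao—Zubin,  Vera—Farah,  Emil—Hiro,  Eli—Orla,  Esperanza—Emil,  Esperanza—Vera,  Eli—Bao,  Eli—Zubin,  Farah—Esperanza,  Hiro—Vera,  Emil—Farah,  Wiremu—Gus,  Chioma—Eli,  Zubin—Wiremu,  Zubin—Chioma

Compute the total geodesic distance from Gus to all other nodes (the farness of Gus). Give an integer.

23

Distances from Gus: Bao:3, Chioma:3, Eli:3, Emil:2, Esperanza:1, Farah:2, Hiro:2, Orla:3, Vera:1, Wiremu:1, Zubin:2.
Sum = 3 + 3 + 3 + 2 + 1 + 2 + 2 + 3 + 1 + 1 + 2 = 23.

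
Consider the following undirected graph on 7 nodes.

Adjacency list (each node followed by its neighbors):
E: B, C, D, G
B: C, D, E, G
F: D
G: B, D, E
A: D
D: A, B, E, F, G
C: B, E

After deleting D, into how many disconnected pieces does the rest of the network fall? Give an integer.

Without D, the remaining ties split the others into: {B, C, E, G}; {F}; {A}.
That's 3 separate components.

3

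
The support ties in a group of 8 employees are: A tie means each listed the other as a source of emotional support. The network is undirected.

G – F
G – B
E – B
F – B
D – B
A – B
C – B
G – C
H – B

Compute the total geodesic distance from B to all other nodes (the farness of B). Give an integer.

7

Distances from B: A:1, C:1, D:1, E:1, F:1, G:1, H:1.
Sum = 1 + 1 + 1 + 1 + 1 + 1 + 1 = 7.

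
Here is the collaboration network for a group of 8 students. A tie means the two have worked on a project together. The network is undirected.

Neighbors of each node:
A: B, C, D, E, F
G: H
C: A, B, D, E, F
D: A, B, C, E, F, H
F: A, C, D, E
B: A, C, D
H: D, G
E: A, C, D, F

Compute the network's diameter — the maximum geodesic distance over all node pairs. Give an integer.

Eccentricity of each node (its greatest distance to any other): A:3, B:3, C:3, D:2, E:3, F:3, G:3, H:2.
The maximum eccentricity is 3, realized for instance by the pair G–E via G – H – D – E. So the diameter is 3.

3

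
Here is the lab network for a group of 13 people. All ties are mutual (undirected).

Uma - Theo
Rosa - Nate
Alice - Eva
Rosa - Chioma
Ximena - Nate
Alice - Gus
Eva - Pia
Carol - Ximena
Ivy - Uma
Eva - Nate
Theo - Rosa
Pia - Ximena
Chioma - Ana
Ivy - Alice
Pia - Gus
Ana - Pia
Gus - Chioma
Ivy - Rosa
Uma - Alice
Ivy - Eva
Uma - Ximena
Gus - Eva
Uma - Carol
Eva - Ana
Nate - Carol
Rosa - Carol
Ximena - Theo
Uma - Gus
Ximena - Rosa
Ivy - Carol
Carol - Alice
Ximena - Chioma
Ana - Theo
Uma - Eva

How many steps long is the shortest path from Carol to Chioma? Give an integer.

2

One shortest route is Carol – Rosa – Chioma, which uses 2 edges, and Carol and Chioma are not directly tied, so nothing shorter exists. So d(Carol,Chioma) = 2.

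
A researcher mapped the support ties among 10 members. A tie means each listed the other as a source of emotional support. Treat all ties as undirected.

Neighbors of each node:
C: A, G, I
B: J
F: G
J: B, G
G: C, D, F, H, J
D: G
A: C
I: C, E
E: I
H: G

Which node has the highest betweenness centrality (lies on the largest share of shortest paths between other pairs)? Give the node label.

G

Unnormalized betweenness of each node: A:0, B:0, C:20, D:0, E:0, F:0, G:29, H:0, I:8, J:8.
G has the largest value, 29, making it the main broker — the node through which the most shortest paths run.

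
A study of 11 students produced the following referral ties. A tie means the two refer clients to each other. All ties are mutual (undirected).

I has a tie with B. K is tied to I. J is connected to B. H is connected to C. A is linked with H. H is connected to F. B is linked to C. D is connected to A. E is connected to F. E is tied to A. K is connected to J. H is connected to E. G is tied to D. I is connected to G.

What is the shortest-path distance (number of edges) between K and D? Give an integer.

3

One shortest route is K – I – G – D, which uses 3 edges, and at distance 2 from K we only reach {B, G}, which does not include D. So d(K,D) = 3.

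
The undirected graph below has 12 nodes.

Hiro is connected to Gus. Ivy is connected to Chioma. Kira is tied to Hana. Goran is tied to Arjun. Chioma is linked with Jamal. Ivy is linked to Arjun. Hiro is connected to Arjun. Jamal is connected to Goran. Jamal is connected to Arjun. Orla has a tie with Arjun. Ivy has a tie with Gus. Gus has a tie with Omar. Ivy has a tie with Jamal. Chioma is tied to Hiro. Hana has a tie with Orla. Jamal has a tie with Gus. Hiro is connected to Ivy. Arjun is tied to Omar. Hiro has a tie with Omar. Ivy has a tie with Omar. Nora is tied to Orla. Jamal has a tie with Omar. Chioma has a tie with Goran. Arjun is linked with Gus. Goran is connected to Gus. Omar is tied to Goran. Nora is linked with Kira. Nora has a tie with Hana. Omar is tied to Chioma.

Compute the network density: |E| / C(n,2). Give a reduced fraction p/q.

There are 29 edges and 12 nodes, so the maximum possible is C(12,2) = 66.
Density = 29/66.

29/66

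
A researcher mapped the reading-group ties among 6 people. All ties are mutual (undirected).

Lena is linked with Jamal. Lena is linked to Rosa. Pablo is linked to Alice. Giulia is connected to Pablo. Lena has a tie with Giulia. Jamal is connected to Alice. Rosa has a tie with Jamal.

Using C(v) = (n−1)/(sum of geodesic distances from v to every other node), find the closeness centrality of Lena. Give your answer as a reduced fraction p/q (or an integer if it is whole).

Distances from Lena: Alice:2, Giulia:1, Jamal:1, Pablo:2, Rosa:1. Sum = 7.
n = 6, so closeness = 5/7.

5/7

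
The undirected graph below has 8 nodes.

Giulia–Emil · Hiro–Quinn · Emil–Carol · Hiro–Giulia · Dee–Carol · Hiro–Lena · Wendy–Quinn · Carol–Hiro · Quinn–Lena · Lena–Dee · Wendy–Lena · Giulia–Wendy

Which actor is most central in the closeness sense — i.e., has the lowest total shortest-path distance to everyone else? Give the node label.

Hiro

Farness (sum of distances to all others) for each node — Carol:12, Dee:13, Emil:14, Giulia:12, Hiro:10, Lena:11, Quinn:12, Wendy:12.
The smallest farness is 10, for Hiro, so Hiro has the highest closeness.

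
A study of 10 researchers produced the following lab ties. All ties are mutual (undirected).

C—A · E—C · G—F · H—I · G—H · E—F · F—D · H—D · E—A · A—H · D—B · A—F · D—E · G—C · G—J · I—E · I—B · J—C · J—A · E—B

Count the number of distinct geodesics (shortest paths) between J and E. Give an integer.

The shortest distance is 2. The length-2 paths are: J–A–E; J–C–E.
That gives 2 distinct shortest paths.

2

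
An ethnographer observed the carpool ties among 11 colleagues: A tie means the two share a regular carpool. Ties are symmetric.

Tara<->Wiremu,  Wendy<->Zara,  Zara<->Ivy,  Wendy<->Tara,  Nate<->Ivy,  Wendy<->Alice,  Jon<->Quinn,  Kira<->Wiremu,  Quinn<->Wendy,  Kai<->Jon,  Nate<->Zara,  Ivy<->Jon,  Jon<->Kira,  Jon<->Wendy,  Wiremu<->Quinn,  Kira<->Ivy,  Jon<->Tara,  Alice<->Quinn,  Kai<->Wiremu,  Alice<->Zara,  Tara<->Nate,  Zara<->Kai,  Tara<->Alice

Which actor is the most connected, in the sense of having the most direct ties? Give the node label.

Jon

Degrees — Alice:4, Ivy:4, Jon:6, Kai:3, Kira:3, Nate:3, Quinn:4, Tara:5, Wendy:5, Wiremu:4, Zara:5.
The maximum is 6, attained only by Jon.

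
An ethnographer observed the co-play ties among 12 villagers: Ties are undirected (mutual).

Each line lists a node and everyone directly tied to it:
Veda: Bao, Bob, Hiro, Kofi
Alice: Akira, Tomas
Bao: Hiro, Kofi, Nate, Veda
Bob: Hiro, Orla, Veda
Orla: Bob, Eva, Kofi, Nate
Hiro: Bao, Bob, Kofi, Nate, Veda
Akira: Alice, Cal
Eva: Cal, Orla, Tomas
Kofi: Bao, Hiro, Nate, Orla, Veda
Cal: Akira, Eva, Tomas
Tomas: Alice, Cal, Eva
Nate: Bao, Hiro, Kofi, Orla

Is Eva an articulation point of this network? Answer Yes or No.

Removing Eva leaves {Bao, Bob, Hiro, Kofi, Nate, Orla, and Veda} with no path to {Akira, Alice, Cal, and Tomas}, so the network splits into 2 components. Eva is a cut vertex.

Yes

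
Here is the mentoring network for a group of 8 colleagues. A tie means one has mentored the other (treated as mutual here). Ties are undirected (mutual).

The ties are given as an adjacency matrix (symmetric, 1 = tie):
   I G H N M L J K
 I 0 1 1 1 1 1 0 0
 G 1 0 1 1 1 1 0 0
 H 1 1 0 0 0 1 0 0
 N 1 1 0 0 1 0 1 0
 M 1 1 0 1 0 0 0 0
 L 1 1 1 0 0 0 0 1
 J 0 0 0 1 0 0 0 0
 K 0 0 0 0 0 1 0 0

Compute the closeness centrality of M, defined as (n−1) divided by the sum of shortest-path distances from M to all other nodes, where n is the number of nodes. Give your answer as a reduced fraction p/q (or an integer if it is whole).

Distances from M: G:1, H:2, I:1, J:2, K:3, L:2, N:1. Sum = 12.
n = 8, so closeness = 7/12.

7/12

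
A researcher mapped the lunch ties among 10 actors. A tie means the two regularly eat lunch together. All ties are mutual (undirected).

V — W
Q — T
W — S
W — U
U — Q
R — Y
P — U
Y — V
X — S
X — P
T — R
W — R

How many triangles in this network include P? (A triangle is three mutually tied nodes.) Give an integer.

0

P's neighbors are U and X, but none of them are tied to each other, so no triangle contains P.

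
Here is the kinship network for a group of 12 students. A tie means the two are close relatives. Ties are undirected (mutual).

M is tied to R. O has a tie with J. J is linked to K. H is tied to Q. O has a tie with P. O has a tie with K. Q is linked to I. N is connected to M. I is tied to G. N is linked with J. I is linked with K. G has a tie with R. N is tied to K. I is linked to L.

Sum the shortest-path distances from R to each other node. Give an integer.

31

Distances from R: G:1, H:4, I:2, J:3, K:3, L:3, M:1, N:2, O:4, P:5, Q:3.
Sum = 1 + 4 + 2 + 3 + 3 + 3 + 1 + 2 + 4 + 5 + 3 = 31.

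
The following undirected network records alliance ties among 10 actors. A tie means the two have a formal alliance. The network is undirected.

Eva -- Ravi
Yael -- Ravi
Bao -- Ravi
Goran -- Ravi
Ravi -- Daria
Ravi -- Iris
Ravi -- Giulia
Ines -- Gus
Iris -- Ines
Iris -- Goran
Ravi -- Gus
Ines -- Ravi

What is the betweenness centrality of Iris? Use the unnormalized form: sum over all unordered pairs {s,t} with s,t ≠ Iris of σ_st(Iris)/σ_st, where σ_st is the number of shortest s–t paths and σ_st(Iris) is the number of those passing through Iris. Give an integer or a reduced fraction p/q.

Pairs whose geodesics pass through Iris — Ines–Goran: 1/2.
All other pairs contribute 0.
Summing the contributions gives betweenness(Iris) = 1/2.

1/2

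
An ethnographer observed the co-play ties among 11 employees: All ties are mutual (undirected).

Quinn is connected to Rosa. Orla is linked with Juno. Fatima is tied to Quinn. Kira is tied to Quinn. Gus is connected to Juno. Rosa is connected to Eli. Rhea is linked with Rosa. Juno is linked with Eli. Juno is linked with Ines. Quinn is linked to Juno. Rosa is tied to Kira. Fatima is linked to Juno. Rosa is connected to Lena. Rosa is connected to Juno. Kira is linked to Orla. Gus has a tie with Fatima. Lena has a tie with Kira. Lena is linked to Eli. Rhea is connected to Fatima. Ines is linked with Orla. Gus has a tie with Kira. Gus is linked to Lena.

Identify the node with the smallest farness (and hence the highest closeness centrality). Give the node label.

Juno

Farness (sum of distances to all others) for each node — Eli:17, Fatima:16, Gus:16, Ines:20, Juno:13, Kira:15, Lena:17, Orla:18, Quinn:16, Rhea:20, Rosa:14.
The smallest farness is 13, for Juno, so Juno has the highest closeness.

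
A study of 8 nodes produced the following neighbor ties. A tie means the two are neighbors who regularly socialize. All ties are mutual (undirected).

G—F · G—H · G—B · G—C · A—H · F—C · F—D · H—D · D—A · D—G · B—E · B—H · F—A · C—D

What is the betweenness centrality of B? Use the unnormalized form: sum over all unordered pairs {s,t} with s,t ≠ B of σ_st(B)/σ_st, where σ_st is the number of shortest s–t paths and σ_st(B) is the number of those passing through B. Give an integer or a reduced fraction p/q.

Pairs whose geodesics pass through B — A–E: 1; H–E: 1; F–E: 1; C–E: 1; D–E: 2/2; G–E: 1.
All other pairs contribute 0.
Summing the contributions gives betweenness(B) = 6.

6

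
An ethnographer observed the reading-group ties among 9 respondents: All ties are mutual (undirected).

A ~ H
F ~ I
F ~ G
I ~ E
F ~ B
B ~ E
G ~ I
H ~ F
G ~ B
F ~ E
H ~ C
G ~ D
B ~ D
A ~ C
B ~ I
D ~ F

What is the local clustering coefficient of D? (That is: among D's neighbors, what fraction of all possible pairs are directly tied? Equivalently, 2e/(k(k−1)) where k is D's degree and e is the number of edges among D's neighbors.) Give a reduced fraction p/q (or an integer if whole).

1

D's neighbors: B, F, and G (k = 3).
Possible neighbor pairs: C(3,2) = 3. Edges among them: B–F, B–G, F–G → e = 3.
Clustering(D) = 3/3 = 1.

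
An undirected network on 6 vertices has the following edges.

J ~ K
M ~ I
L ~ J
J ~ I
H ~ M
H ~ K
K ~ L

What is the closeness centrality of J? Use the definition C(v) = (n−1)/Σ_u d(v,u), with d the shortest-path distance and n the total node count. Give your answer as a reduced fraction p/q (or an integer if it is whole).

5/7

Distances from J: H:2, I:1, K:1, L:1, M:2. Sum = 7.
n = 6, so closeness = 5/7.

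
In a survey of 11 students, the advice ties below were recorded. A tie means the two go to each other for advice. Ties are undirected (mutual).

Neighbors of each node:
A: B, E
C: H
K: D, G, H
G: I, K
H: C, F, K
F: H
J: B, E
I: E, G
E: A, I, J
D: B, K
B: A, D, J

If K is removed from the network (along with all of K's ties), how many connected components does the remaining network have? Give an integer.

2

Without K, the remaining ties split the others into: {A, B, D, E, G, I, J}; {C, F, H}.
That's 2 separate components.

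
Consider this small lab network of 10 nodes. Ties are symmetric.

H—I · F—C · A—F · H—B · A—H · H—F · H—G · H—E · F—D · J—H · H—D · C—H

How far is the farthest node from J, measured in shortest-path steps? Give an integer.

2

Distances from J: A:2, B:2, C:2, D:2, E:2, F:2, G:2, H:1, I:2.
The largest is 2 (to F, D, G, A, I, B, C, and E), so the eccentricity of J is 2.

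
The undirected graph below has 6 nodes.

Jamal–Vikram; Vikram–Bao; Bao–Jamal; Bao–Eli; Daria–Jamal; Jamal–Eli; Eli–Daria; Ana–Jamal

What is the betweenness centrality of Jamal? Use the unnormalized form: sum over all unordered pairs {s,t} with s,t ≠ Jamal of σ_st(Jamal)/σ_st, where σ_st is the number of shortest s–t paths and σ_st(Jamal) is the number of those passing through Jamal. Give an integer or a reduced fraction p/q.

6

Pairs whose geodesics pass through Jamal — Daria–Ana: 1; Daria–Bao: 1/2; Daria–Vikram: 1; Eli–Ana: 1; Eli–Vikram: 1/2; Ana–Bao: 1; Ana–Vikram: 1.
All other pairs contribute 0.
Summing the contributions gives betweenness(Jamal) = 6.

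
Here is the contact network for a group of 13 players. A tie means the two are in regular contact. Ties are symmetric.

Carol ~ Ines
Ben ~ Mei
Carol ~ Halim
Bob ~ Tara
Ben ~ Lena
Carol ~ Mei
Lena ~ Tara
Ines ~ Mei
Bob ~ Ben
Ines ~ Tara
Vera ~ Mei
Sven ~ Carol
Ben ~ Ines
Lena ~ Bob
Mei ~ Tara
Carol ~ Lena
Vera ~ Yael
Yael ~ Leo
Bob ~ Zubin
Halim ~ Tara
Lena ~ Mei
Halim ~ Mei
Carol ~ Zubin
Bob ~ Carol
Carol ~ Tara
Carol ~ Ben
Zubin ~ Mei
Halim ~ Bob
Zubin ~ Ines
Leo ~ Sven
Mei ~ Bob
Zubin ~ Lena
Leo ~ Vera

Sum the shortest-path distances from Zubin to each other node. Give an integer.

Distances from Zubin: Ben:2, Bob:1, Carol:1, Halim:2, Ines:1, Lena:1, Leo:3, Mei:1, Sven:2, Tara:2, Vera:2, Yael:3.
Sum = 2 + 1 + 1 + 2 + 1 + 1 + 3 + 1 + 2 + 2 + 2 + 3 = 21.

21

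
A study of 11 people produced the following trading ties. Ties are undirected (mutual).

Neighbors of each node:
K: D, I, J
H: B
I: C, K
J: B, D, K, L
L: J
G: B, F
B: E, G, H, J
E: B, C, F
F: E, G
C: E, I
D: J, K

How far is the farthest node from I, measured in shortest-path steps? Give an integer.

4

Distances from I: B:3, C:1, D:2, E:2, F:3, G:4, H:4, J:2, K:1, L:3.
The largest is 4 (to G and H), so the eccentricity of I is 4.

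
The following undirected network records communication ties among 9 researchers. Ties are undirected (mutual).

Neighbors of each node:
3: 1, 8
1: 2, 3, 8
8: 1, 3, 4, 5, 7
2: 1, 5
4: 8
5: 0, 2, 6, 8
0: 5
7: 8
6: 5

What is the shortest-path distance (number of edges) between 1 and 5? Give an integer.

2

One shortest route is 1 – 8 – 5, which uses 2 edges, and 1 and 5 are not directly tied, so nothing shorter exists. So d(1,5) = 2.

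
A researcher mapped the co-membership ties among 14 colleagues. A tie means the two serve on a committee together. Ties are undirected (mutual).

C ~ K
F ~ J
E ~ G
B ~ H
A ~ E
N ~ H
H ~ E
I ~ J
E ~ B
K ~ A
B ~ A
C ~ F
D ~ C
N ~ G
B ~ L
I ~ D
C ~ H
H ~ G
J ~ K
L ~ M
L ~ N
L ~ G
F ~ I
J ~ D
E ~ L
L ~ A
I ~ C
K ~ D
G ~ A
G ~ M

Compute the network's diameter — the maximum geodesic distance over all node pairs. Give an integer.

Eccentricity of each node (its greatest distance to any other): A:3, B:3, C:3, D:4, E:3, F:4, G:3, H:3, I:4, J:4, K:3, L:4, M:4, N:4.
The maximum eccentricity is 4, realized for instance by the pair L–I via L – G – H – C – I. So the diameter is 4.

4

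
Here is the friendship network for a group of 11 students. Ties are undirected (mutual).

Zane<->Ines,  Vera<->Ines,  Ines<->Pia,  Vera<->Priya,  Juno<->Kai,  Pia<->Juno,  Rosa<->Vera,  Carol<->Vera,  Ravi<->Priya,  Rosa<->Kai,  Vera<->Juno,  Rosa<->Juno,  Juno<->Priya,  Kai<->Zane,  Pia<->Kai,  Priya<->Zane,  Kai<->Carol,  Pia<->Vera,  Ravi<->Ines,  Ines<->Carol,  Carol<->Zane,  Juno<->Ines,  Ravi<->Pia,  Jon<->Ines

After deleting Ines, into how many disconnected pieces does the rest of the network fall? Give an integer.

Without Ines, the remaining ties split the others into: {Jon}; {Carol, Juno, Kai, Pia, Priya, Ravi, Rosa, Vera, Zane}.
That's 2 separate components.

2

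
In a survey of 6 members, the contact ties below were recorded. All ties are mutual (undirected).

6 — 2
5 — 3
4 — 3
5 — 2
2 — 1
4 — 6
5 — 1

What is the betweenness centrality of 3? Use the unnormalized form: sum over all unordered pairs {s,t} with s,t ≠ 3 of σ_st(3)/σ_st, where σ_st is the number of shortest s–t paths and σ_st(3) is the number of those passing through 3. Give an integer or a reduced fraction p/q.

Pairs whose geodesics pass through 3 — 1–4: 1/2; 5–4: 1.
All other pairs contribute 0.
Summing the contributions gives betweenness(3) = 3/2.

3/2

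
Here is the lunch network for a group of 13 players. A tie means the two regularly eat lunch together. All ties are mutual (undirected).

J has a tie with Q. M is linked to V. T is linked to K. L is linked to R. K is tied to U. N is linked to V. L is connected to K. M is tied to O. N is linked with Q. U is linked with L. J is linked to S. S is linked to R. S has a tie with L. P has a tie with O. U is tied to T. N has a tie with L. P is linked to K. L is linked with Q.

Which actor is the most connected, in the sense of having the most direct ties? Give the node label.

Degrees — J:2, K:4, L:6, M:2, N:3, O:2, P:2, Q:3, R:2, S:3, T:2, U:3, V:2.
The maximum is 6, attained only by L.

L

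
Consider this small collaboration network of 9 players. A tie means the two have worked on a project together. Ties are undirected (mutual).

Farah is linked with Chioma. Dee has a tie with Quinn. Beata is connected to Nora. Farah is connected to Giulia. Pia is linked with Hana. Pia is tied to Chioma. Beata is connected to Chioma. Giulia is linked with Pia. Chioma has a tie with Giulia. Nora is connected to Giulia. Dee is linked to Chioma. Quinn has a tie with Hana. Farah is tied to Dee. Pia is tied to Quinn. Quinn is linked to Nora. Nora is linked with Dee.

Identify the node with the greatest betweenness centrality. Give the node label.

Chioma

Unnormalized betweenness of each node: Beata:1/3, Chioma:31/6, Dee:8/3, Farah:1/3, Giulia:13/6, Hana:0, Nora:10/3, Pia:25/6, Quinn:23/6.
Chioma has the largest value, 31/6, making it the main broker — the node through which the most shortest paths run.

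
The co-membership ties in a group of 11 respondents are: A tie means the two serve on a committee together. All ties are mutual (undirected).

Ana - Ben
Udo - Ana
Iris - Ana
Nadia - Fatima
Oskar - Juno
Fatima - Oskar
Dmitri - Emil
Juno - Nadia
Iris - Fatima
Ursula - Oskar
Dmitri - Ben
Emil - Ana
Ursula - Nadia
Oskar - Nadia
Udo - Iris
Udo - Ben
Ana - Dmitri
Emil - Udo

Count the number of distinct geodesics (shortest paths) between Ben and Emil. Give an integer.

3

The shortest distance is 2. The length-2 paths are: Ben–Udo–Emil; Ben–Dmitri–Emil; Ben–Ana–Emil.
That gives 3 distinct shortest paths.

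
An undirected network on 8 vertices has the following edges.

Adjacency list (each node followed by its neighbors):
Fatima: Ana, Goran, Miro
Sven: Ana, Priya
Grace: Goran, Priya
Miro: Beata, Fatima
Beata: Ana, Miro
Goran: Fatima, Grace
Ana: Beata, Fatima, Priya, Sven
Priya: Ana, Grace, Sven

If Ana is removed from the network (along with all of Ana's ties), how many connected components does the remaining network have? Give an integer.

Ana's neighbors (Beata, Fatima, Priya, and Sven) remain reachable from one another through other ties, so the rest of the network stays in one piece.

1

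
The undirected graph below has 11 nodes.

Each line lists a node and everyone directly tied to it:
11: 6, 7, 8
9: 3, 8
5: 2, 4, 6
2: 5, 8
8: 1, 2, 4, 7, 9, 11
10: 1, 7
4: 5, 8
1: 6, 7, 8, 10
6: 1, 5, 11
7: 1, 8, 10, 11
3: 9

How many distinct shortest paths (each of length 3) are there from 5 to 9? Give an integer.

The shortest distance is 3. The length-3 paths are: 5–2–8–9; 5–4–8–9.
That gives 2 distinct shortest paths.

2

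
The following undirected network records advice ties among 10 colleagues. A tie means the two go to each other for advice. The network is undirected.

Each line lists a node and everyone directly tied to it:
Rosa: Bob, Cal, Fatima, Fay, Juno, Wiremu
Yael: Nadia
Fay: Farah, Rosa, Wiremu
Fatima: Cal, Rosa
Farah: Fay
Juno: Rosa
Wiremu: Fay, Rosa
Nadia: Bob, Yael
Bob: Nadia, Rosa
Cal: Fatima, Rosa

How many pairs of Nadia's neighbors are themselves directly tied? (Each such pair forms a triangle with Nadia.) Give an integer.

Nadia's neighbors are Bob and Yael, but none of them are tied to each other, so no triangle contains Nadia.

0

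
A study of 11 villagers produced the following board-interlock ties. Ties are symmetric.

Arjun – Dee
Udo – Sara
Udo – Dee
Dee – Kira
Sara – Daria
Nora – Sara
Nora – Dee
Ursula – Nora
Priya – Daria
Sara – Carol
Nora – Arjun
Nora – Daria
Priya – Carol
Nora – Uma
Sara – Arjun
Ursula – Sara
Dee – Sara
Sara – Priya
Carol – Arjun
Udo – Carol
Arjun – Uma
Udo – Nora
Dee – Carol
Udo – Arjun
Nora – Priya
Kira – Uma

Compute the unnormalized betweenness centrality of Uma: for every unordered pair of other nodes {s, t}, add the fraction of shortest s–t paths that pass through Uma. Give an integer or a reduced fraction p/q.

Pairs whose geodesics pass through Uma — Daria–Kira: 1/3; Arjun–Kira: 1/2; Ursula–Kira: 1/3; Nora–Kira: 1/2; Priya–Kira: 1/4.
All other pairs contribute 0.
Summing the contributions gives betweenness(Uma) = 23/12.

23/12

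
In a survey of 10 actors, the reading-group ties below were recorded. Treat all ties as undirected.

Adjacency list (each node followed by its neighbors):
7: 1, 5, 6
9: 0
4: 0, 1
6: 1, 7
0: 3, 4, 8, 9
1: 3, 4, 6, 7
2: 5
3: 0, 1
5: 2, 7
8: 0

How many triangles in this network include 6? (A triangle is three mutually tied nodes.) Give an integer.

6's neighbors: 1 and 7.
Neighbor pairs that are themselves tied: 6–1–7. Each forms one triangle with 6, for 1 in total.

1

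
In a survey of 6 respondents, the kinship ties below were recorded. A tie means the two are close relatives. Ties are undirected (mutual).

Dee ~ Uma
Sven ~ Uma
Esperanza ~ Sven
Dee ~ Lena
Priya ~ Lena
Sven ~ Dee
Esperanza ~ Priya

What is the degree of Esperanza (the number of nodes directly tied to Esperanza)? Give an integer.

Esperanza is directly tied to Priya and Sven. That is 2 neighbors, so the degree of Esperanza is 2.

2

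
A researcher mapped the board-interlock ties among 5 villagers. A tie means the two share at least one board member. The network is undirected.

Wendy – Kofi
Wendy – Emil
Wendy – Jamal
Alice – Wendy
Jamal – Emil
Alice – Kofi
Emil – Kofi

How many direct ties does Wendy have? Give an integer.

4

Wendy is directly tied to Alice, Emil, Jamal, and Kofi. That is 4 neighbors, so the degree of Wendy is 4.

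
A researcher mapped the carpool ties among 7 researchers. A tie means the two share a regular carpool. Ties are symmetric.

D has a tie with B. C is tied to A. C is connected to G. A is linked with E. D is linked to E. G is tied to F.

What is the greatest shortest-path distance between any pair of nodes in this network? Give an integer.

Eccentricity of each node (its greatest distance to any other): A:3, B:6, C:4, D:5, E:4, F:6, G:5.
The maximum eccentricity is 6, realized for instance by the pair F–B via F – G – C – A – E – D – B. So the diameter is 6.

6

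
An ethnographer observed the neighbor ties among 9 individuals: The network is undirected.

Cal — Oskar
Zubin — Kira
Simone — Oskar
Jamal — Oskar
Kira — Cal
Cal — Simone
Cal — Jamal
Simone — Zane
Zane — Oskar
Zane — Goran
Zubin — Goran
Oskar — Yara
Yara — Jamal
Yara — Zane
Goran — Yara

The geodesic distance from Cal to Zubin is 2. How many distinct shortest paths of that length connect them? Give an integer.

The shortest distance is 2, and the only length-2 path is Cal–Kira–Zubin. So there is exactly 1 shortest path.

1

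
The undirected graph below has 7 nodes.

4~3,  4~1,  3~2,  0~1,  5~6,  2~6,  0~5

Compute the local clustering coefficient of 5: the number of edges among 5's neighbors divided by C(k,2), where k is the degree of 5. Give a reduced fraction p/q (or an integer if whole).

5's neighbors: 0 and 6 (k = 2).
Possible neighbor pairs: C(2,2) = 1. Edges among them: none → e = 0.
Clustering(5) = 0/1.

0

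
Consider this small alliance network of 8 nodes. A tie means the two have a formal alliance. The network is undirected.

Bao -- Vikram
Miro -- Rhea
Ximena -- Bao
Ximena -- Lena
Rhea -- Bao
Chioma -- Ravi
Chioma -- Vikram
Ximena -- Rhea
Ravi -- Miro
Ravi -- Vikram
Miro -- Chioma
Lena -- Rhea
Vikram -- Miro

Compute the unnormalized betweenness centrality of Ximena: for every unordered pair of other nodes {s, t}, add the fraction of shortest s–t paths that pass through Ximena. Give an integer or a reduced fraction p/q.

Pairs whose geodesics pass through Ximena — Vikram–Lena: 1/3; Lena–Bao: 1/2.
All other pairs contribute 0.
Summing the contributions gives betweenness(Ximena) = 5/6.

5/6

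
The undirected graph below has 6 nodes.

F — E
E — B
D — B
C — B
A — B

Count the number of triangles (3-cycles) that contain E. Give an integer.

E's neighbors are B and F, but none of them are tied to each other, so no triangle contains E.

0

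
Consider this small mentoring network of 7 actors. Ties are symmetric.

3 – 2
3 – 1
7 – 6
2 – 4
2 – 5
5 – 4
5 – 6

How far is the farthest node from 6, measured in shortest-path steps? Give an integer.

Distances from 6: 1:4, 2:2, 3:3, 4:2, 5:1, 7:1.
The largest is 4 (to 1), so the eccentricity of 6 is 4.

4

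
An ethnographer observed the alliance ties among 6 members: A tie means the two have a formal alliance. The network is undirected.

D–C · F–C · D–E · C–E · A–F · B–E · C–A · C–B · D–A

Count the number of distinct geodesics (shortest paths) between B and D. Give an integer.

The shortest distance is 2. The length-2 paths are: B–C–D; B–E–D.
That gives 2 distinct shortest paths.

2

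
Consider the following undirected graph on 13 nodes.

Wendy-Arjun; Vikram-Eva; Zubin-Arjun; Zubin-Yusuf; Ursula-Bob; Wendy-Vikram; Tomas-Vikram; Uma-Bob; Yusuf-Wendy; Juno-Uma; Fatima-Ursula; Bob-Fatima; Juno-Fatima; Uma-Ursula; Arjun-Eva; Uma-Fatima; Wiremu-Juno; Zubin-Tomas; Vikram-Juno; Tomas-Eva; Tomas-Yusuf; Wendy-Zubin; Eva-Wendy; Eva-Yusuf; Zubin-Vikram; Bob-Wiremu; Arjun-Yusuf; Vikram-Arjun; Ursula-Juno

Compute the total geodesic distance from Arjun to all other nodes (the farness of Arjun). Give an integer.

Distances from Arjun: Bob:4, Eva:1, Fatima:3, Juno:2, Tomas:2, Uma:3, Ursula:3, Vikram:1, Wendy:1, Wiremu:3, Yusuf:1, Zubin:1.
Sum = 4 + 1 + 3 + 2 + 2 + 3 + 3 + 1 + 1 + 3 + 1 + 1 = 25.

25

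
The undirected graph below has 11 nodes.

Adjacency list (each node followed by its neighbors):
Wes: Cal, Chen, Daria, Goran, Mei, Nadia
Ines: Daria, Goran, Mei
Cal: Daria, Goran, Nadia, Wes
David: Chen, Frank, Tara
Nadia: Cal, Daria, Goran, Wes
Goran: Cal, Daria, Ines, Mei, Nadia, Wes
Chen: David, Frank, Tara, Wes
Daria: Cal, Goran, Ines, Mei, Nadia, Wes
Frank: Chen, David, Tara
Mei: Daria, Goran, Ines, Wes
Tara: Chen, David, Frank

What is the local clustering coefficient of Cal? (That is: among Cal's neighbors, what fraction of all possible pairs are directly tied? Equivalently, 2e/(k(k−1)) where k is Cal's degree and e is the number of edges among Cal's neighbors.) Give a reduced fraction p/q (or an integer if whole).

Cal's neighbors: Daria, Goran, Nadia, and Wes (k = 4).
Possible neighbor pairs: C(4,2) = 6. Edges among them: Daria–Goran, Daria–Nadia, Daria–Wes, Goran–Nadia, Goran–Wes, Nadia–Wes → e = 6.
Clustering(Cal) = 6/6 = 1.

1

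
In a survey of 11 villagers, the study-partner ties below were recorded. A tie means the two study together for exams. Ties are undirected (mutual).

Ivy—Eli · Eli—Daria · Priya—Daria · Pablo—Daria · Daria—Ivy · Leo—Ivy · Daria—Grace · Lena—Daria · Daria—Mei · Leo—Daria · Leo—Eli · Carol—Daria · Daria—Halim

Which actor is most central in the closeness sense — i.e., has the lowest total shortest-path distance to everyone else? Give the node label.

Farness (sum of distances to all others) for each node — Carol:19, Daria:10, Eli:17, Grace:19, Halim:19, Ivy:17, Lena:19, Leo:17, Mei:19, Pablo:19, Priya:19.
The smallest farness is 10, for Daria, so Daria has the highest closeness.

Daria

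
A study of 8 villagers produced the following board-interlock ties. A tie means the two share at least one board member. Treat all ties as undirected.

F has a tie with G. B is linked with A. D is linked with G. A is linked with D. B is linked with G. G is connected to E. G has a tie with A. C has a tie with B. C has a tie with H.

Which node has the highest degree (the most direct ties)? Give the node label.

G

Degrees — A:3, B:3, C:2, D:2, E:1, F:1, G:5, H:1.
The maximum is 5, attained only by G.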